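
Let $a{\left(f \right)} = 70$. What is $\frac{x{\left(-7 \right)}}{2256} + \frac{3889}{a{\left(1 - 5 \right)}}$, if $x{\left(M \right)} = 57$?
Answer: $\frac{1462929}{26320} \approx 55.582$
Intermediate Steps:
$\frac{x{\left(-7 \right)}}{2256} + \frac{3889}{a{\left(1 - 5 \right)}} = \frac{57}{2256} + \frac{3889}{70} = 57 \cdot \frac{1}{2256} + 3889 \cdot \frac{1}{70} = \frac{19}{752} + \frac{3889}{70} = \frac{1462929}{26320}$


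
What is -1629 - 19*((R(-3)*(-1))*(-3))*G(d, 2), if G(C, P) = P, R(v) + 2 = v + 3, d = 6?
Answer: -1401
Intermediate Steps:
R(v) = 1 + v (R(v) = -2 + (v + 3) = -2 + (3 + v) = 1 + v)
-1629 - 19*((R(-3)*(-1))*(-3))*G(d, 2) = -1629 - 19*(((1 - 3)*(-1))*(-3))*2 = -1629 - 19*(-2*(-1)*(-3))*2 = -1629 - 19*(2*(-3))*2 = -1629 - 19*(-6)*2 = -1629 - (-114)*2 = -1629 - 1*(-228) = -1629 + 228 = -1401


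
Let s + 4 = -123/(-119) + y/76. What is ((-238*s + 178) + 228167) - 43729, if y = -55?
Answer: 7048781/38 ≈ 1.8549e+5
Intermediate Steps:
s = -33373/9044 (s = -4 + (-123/(-119) - 55/76) = -4 + (-123*(-1/119) - 55*1/76) = -4 + (123/119 - 55/76) = -4 + 2803/9044 = -33373/9044 ≈ -3.6901)
((-238*s + 178) + 228167) - 43729 = ((-238*(-33373/9044) + 178) + 228167) - 43729 = ((33373/38 + 178) + 228167) - 43729 = (40137/38 + 228167) - 43729 = 8710483/38 - 43729 = 7048781/38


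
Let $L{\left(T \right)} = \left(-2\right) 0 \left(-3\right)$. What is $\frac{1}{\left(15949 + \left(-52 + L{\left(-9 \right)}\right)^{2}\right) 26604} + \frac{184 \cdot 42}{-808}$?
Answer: $- \frac{479372101891}{50120685612} \approx -9.5644$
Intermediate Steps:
$L{\left(T \right)} = 0$ ($L{\left(T \right)} = 0 \left(-3\right) = 0$)
$\frac{1}{\left(15949 + \left(-52 + L{\left(-9 \right)}\right)^{2}\right) 26604} + \frac{184 \cdot 42}{-808} = \frac{1}{\left(15949 + \left(-52 + 0\right)^{2}\right) 26604} + \frac{184 \cdot 42}{-808} = \frac{1}{15949 + \left(-52\right)^{2}} \cdot \frac{1}{26604} + 7728 \left(- \frac{1}{808}\right) = \frac{1}{15949 + 2704} \cdot \frac{1}{26604} - \frac{966}{101} = \frac{1}{18653} \cdot \frac{1}{26604} - \frac{966}{101} = \frac{1}{496244412} - \frac{966}{101} = - \frac{479372101891}{50120685612}$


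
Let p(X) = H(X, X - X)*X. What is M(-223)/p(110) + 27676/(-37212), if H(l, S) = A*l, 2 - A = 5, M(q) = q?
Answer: -83028377/112566300 ≈ -0.73760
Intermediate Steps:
A = -3 (A = 2 - 1*5 = 2 - 5 = -3)
H(l, S) = -3*l
p(X) = -3*X² (p(X) = (-3*X)*X = -3*X²)
M(-223)/p(110) + 27676/(-37212) = -223/((-3*110²)) + 27676/(-37212) = -223/((-3*12100)) + 27676*(-1/37212) = -223/(-36300) - 6919/9303 = -223*(-1/36300) - 6919/9303 = 223/36300 - 6919/9303 = -83028377/112566300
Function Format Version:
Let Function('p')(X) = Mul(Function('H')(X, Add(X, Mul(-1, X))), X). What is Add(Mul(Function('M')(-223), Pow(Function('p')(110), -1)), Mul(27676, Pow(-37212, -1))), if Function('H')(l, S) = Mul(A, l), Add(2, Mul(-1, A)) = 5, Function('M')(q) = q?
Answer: Rational(-83028377, 112566300) ≈ -0.73760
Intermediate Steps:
A = -3 (A = Add(2, Mul(-1, 5)) = Add(2, -5) = -3)
Function('H')(l, S) = Mul(-3, l)
Function('p')(X) = Mul(-3, Pow(X, 2)) (Function('p')(X) = Mul(Mul(-3, X), X) = Mul(-3, Pow(X, 2)))
Add(Mul(Function('M')(-223), Pow(Function('p')(110), -1)), Mul(27676, Pow(-37212, -1))) = Add(Mul(-223, Pow(Mul(-3, Pow(110, 2)), -1)), Mul(27676, Pow(-37212, -1))) = Add(Mul(-223, Pow(Mul(-3, 12100), -1)), Mul(27676, Rational(-1, 37212))) = Add(Mul(-223, Pow(-36300, -1)), Rational(-6919, 9303)) = Add(Mul(-223, Rational(-1, 36300)), Rational(-6919, 9303)) = Add(Rational(223, 36300), Rational(-6919, 9303)) = Rational(-83028377, 112566300)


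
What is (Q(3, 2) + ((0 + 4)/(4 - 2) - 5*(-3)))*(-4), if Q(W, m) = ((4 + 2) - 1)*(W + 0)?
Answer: -128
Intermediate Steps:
Q(W, m) = 5*W (Q(W, m) = (6 - 1)*W = 5*W)
(Q(3, 2) + ((0 + 4)/(4 - 2) - 5*(-3)))*(-4) = (5*3 + ((0 + 4)/(4 - 2) - 5*(-3)))*(-4) = (15 + (4/2 + 15))*(-4) = (15 + (4*(½) + 15))*(-4) = (15 + (2 + 15))*(-4) = (15 + 17)*(-4) = 32*(-4) = -128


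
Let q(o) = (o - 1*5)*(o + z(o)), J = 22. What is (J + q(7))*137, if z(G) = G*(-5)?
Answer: -4658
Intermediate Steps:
z(G) = -5*G
q(o) = -4*o*(-5 + o) (q(o) = (o - 1*5)*(o - 5*o) = (o - 5)*(-4*o) = (-5 + o)*(-4*o) = -4*o*(-5 + o))
(J + q(7))*137 = (22 + 4*7*(5 - 1*7))*137 = (22 + 4*7*(5 - 7))*137 = (22 + 4*7*(-2))*137 = (22 - 56)*137 = -34*137 = -4658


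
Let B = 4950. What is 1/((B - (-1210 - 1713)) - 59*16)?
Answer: 1/6929 ≈ 0.00014432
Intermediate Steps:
1/((B - (-1210 - 1713)) - 59*16) = 1/((4950 - (-1210 - 1713)) - 59*16) = 1/((4950 - 1*(-2923)) - 944) = 1/((4950 + 2923) - 944) = 1/(7873 - 944) = 1/6929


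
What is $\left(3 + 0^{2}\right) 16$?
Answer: $48$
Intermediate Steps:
$\left(3 + 0^{2}\right) 16 = \left(3 + 0\right) 16 = 3 \cdot 16 = 48$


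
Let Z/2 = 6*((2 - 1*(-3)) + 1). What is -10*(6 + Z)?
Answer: -780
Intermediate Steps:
Z = 72 (Z = 2*(6*((2 - 1*(-3)) + 1)) = 2*(6*((2 + 3) + 1)) = 2*(6*(5 + 1)) = 2*(6*6) = 2*36 = 72)
-10*(6 + Z) = -10*(6 + 72) = -10*78 = -780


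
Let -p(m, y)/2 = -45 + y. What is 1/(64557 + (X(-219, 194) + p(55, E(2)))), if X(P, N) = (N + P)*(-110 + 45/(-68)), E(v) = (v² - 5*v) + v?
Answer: 68/4584665 ≈ 1.4832e-5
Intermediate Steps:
E(v) = v² - 4*v
p(m, y) = 90 - 2*y (p(m, y) = -2*(-45 + y) = 90 - 2*y)
X(P, N) = -7525*N/68 - 7525*P/68 (X(P, N) = (N + P)*(-110 + 45*(-1/68)) = (N + P)*(-110 - 45/68) = (N + P)*(-7525/68) = -7525*N/68 - 7525*P/68)
1/(64557 + (X(-219, 194) + p(55, E(2)))) = 1/(64557 + ((-7525/68*194 - 7525/68*(-219)) + (90 - 4*(-4 + 2)))) = 1/(64557 + ((-729925/34 + 1647975/68) + (90 - 4*(-2)))) = 1/(64557 + (188125/68 + (90 - 2*(-4)))) = 1/(64557 + (188125/68 + (90 + 8))) = 1/(64557 + (188125/68 + 98)) = 1/(64557 + 194789/68) = 1/(4584665/68) = 68/4584665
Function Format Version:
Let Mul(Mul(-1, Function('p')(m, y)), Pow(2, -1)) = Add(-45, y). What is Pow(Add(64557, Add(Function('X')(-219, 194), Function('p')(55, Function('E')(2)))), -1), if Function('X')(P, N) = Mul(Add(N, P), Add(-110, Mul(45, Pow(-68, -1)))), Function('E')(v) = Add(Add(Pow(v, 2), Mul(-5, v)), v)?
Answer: Rational(68, 4584665) ≈ 1.4832e-5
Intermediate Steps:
Function('E')(v) = Add(Pow(v, 2), Mul(-4, v))
Function('p')(m, y) = Add(90, Mul(-2, y)) (Function('p')(m, y) = Mul(-2, Add(-45, y)) = Add(90, Mul(-2, y)))
Function('X')(P, N) = Add(Mul(Rational(-7525, 68), N), Mul(Rational(-7525, 68), P)) (Function('X')(P, N) = Mul(Add(N, P), Add(-110, Mul(45, Rational(-1, 68)))) = Mul(Add(N, P), Add(-110, Rational(-45, 68))) = Mul(Add(N, P), Rational(-7525, 68)) = Add(Mul(Rational(-7525, 68), N), Mul(Rational(-7525, 68), P)))
Pow(Add(64557, Add(Function('X')(-219, 194), Function('p')(55, Function('E')(2)))), -1) = Pow(Add(64557, Add(Add(Mul(Rational(-7525, 68), 194), Mul(Rational(-7525, 68), -219)), Add(90, Mul(-2, Mul(2, Add(-4, 2)))))), -1) = Pow(Add(64557, Add(Add(Rational(-729925, 34), Rational(1647975, 68)), Add(90, Mul(-2, Mul(2, -2))))), -1) = Pow(Add(64557, Add(Rational(188125, 68), Add(90, Mul(-2, -4)))), -1) = Pow(Add(64557, Add(Rational(188125, 68), Add(90, 8))), -1) = Pow(Add(64557, Add(Rational(188125, 68), 98)), -1) = Pow(Add(64557, Rational(194789, 68)), -1) = Pow(Rational(4584665, 68), -1) = Rational(68, 4584665)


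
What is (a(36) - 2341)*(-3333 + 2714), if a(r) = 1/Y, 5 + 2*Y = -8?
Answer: 18839265/13 ≈ 1.4492e+6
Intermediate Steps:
Y = -13/2 (Y = -5/2 + (1/2)*(-8) = -5/2 - 4 = -13/2 ≈ -6.5000)
a(r) = -2/13 (a(r) = 1/(-13/2) = -2/13)
(a(36) - 2341)*(-3333 + 2714) = (-2/13 - 2341)*(-3333 + 2714) = -30435/13*(-619) = 18839265/13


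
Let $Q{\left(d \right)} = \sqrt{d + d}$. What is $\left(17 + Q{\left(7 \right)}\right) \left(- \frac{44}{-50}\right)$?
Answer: $\frac{374}{25} + \frac{22 \sqrt{14}}{25} \approx 18.253$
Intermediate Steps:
$Q{\left(d \right)} = \sqrt{2} \sqrt{d}$ ($Q{\left(d \right)} = \sqrt{2 d} = \sqrt{2} \sqrt{d}$)
$\left(17 + Q{\left(7 \right)}\right) \left(- \frac{44}{-50}\right) = \left(17 + \sqrt{2} \sqrt{7}\right) \left(- \frac{44}{-50}\right) = \left(17 + \sqrt{14}\right) \left(\left(-44\right) \left(- \frac{1}{50}\right)\right) = \left(17 + \sqrt{14}\right) \frac{22}{25} = \frac{374}{25} + \frac{22 \sqrt{14}}{25}$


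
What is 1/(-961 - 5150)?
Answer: -1/6111 ≈ -0.00016364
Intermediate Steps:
1/(-961 - 5150) = 1/(-6111) = -1/6111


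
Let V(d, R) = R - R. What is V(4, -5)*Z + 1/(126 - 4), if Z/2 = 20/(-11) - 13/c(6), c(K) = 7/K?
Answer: 1/122 ≈ 0.0081967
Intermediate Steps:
V(d, R) = 0
Z = -1996/77 (Z = 2*(20/(-11) - 13/(7/6)) = 2*(20*(-1/11) - 13/(7*(⅙))) = 2*(-20/11 - 13/7/6) = 2*(-20/11 - 13*6/7) = 2*(-20/11 - 78/7) = 2*(-998/77) = -1996/77 ≈ -25.922)
V(4, -5)*Z + 1/(126 - 4) = 0*(-1996/77) + 1/(126 - 4) = 0 + 1/122 = 1/122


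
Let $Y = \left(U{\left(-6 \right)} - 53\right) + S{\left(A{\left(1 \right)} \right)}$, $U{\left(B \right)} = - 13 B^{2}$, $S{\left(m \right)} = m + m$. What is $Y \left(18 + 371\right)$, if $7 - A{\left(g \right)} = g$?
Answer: $-198001$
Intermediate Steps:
$A{\left(g \right)} = 7 - g$
$S{\left(m \right)} = 2 m$
$Y = -509$ ($Y = \left(- 13 \left(-6\right)^{2} - 53\right) + 2 \left(7 - 1\right) = \left(\left(-13\right) 36 - 53\right) + 2 \left(7 - 1\right) = \left(-468 - 53\right) + 2 \cdot 6 = -521 + 12 = -509$)
$Y \left(18 + 371\right) = - 509 \left(18 + 371\right) = \left(-509\right) 389 = -198001$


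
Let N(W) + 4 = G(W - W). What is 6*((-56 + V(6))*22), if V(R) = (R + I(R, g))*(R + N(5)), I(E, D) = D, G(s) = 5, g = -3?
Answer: -4620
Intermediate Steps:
N(W) = 1 (N(W) = -4 + 5 = 1)
V(R) = (1 + R)*(-3 + R) (V(R) = (R - 3)*(R + 1) = (-3 + R)*(1 + R) = (1 + R)*(-3 + R))
6*((-56 + V(6))*22) = 6*((-56 + (-3 + 6² - 2*6))*22) = 6*((-56 + (-3 + 36 - 12))*22) = 6*((-56 + 21)*22) = 6*(-35*22) = 6*(-770) = -4620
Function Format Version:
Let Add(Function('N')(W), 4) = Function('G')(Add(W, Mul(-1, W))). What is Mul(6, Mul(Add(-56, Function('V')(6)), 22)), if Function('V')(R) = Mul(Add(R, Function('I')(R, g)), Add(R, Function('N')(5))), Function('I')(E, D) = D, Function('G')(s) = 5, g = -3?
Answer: -4620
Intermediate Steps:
Function('N')(W) = 1 (Function('N')(W) = Add(-4, 5) = 1)
Function('V')(R) = Mul(Add(1, R), Add(-3, R)) (Function('V')(R) = Mul(Add(R, -3), Add(R, 1)) = Mul(Add(-3, R), Add(1, R)) = Mul(Add(1, R), Add(-3, R)))
Mul(6, Mul(Add(-56, Function('V')(6)), 22)) = Mul(6, Mul(Add(-56, Add(-3, Pow(6, 2), Mul(-2, 6))), 22)) = Mul(6, Mul(Add(-56, Add(-3, 36, -12)), 22)) = Mul(6, Mul(Add(-56, 21), 22)) = Mul(6, Mul(-35, 22)) = Mul(6, -770) = -4620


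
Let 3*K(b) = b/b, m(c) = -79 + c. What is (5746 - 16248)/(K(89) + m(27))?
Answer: 31506/155 ≈ 203.26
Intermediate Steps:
K(b) = ⅓ (K(b) = (b/b)/3 = (⅓)*1 = ⅓)
(5746 - 16248)/(K(89) + m(27)) = (5746 - 16248)/(⅓ + (-79 + 27)) = -10502/(⅓ - 52) = -10502/(-155/3) = -10502*(-3/155) = 31506/155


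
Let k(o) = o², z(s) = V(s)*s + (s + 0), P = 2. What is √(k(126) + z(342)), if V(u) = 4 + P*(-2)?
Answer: 3*√1802 ≈ 127.35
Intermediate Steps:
V(u) = 0 (V(u) = 4 + 2*(-2) = 4 - 4 = 0)
z(s) = s (z(s) = 0*s + (s + 0) = 0 + s = s)
√(k(126) + z(342)) = √(126² + 342) = √(15876 + 342) = √16218 = 3*√1802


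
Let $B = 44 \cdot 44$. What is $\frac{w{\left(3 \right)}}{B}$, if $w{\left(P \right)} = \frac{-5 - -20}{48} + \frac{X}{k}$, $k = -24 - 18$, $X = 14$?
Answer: $- \frac{1}{92928} \approx -1.0761 \cdot 10^{-5}$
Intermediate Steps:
$k = -42$ ($k = -24 - 18 = -42$)
$w{\left(P \right)} = - \frac{1}{48}$ ($w{\left(P \right)} = \frac{-5 - -20}{48} + \frac{14}{-42} = \left(-5 + 20\right) \frac{1}{48} + 14 \left(- \frac{1}{42}\right) = 15 \cdot \frac{1}{48} - \frac{1}{3} = \frac{5}{16} - \frac{1}{3} = - \frac{1}{48}$)
$B = 1936$
$\frac{w{\left(3 \right)}}{B} = - \frac{1}{48 \cdot 1936} = \left(- \frac{1}{48}\right) \frac{1}{1936} = - \frac{1}{92928}$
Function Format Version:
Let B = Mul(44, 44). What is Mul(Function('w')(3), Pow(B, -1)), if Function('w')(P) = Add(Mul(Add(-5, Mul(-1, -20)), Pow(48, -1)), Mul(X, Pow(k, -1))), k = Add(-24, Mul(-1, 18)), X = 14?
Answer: Rational(-1, 92928) ≈ -1.0761e-5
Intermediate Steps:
k = -42 (k = Add(-24, -18) = -42)
Function('w')(P) = Rational(-1, 48) (Function('w')(P) = Add(Mul(Add(-5, Mul(-1, -20)), Pow(48, -1)), Mul(14, Pow(-42, -1))) = Add(Mul(Add(-5, 20), Rational(1, 48)), Mul(14, Rational(-1, 42))) = Add(Mul(15, Rational(1, 48)), Rational(-1, 3)) = Add(Rational(5, 16), Rational(-1, 3)) = Rational(-1, 48))
B = 1936
Mul(Function('w')(3), Pow(B, -1)) = Mul(Rational(-1, 48), Pow(1936, -1)) = Mul(Rational(-1, 48), Rational(1, 1936)) = Rational(-1, 92928)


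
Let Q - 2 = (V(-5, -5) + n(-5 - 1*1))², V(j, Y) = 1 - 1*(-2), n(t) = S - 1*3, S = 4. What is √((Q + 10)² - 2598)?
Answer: I*√1814 ≈ 42.591*I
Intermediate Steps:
n(t) = 1 (n(t) = 4 - 1*3 = 4 - 3 = 1)
V(j, Y) = 3 (V(j, Y) = 1 + 2 = 3)
Q = 18 (Q = 2 + (3 + 1)² = 2 + 4² = 2 + 16 = 18)
√((Q + 10)² - 2598) = √((18 + 10)² - 2598) = √(28² - 2598) = √(784 - 2598) = √(-1814) = I*√1814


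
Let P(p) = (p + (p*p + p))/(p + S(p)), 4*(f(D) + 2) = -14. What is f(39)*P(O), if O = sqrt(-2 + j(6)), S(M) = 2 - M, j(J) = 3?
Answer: -33/4 ≈ -8.2500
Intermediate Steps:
f(D) = -11/2 (f(D) = -2 + (1/4)*(-14) = -2 - 7/2 = -11/2)
O = 1 (O = sqrt(-2 + 3) = sqrt(1) = 1)
P(p) = p + p**2/2 (P(p) = (p + (p*p + p))/(p + (2 - p)) = (p + (p**2 + p))/2 = (p + (p + p**2))*(1/2) = (p**2 + 2*p)*(1/2) = p + p**2/2)
f(39)*P(O) = -11*(2 + 1)/4 = -11*3/4 = -11/2*3/2 = -33/4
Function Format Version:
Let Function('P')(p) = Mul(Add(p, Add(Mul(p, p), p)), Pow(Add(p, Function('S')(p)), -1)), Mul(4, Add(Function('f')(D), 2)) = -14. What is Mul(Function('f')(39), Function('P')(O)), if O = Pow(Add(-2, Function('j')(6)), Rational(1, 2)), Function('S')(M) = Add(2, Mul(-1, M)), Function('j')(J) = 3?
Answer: Rational(-33, 4) ≈ -8.2500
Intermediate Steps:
Function('f')(D) = Rational(-11, 2) (Function('f')(D) = Add(-2, Mul(Rational(1, 4), -14)) = Add(-2, Rational(-7, 2)) = Rational(-11, 2))
O = 1 (O = Pow(Add(-2, 3), Rational(1, 2)) = Pow(1, Rational(1, 2)) = 1)
Function('P')(p) = Add(p, Mul(Rational(1, 2), Pow(p, 2))) (Function('P')(p) = Mul(Add(p, Add(Mul(p, p), p)), Pow(Add(p, Add(2, Mul(-1, p))), -1)) = Mul(Add(p, Add(Pow(p, 2), p)), Pow(2, -1)) = Mul(Add(p, Add(p, Pow(p, 2))), Rational(1, 2)) = Mul(Add(Pow(p, 2), Mul(2, p)), Rational(1, 2)) = Add(p, Mul(Rational(1, 2), Pow(p, 2))))
Mul(Function('f')(39), Function('P')(O)) = Mul(Rational(-11, 2), Mul(Rational(1, 2), 1, Add(2, 1))) = Mul(Rational(-11, 2), Mul(Rational(1, 2), 1, 3)) = Mul(Rational(-11, 2), Rational(3, 2)) = Rational(-33, 4)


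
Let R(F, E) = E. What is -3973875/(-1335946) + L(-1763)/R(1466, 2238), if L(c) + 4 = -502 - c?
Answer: 881068031/249153929 ≈ 3.5362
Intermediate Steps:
L(c) = -506 - c (L(c) = -4 + (-502 - c) = -506 - c)
-3973875/(-1335946) + L(-1763)/R(1466, 2238) = -3973875/(-1335946) + (-506 - 1*(-1763))/2238 = -3973875*(-1/1335946) + (-506 + 1763)*(1/2238) = 3973875/1335946 + 1257*(1/2238) = 3973875/1335946 + 419/746 = 881068031/249153929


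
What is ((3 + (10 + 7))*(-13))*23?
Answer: -5980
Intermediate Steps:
((3 + (10 + 7))*(-13))*23 = ((3 + 17)*(-13))*23 = (20*(-13))*23 = -260*23 = -5980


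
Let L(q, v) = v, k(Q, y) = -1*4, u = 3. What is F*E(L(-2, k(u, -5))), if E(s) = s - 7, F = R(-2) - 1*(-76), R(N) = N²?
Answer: -880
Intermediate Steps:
k(Q, y) = -4
F = 80 (F = (-2)² - 1*(-76) = 4 + 76 = 80)
E(s) = -7 + s
F*E(L(-2, k(u, -5))) = 80*(-7 - 4) = 80*(-11) = -880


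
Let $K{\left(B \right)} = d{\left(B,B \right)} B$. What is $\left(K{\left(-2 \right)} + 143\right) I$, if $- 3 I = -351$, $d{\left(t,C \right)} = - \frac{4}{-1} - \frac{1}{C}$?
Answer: $15678$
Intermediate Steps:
$d{\left(t,C \right)} = 4 - \frac{1}{C}$ ($d{\left(t,C \right)} = \left(-4\right) \left(-1\right) - \frac{1}{C} = 4 - \frac{1}{C}$)
$K{\left(B \right)} = B \left(4 - \frac{1}{B}\right)$ ($K{\left(B \right)} = \left(4 - \frac{1}{B}\right) B = B \left(4 - \frac{1}{B}\right)$)
$I = 117$ ($I = \left(- \frac{1}{3}\right) \left(-351\right) = 117$)
$\left(K{\left(-2 \right)} + 143\right) I = \left(\left(-1 + 4 \left(-2\right)\right) + 143\right) 117 = \left(\left(-1 - 8\right) + 143\right) 117 = \left(-9 + 143\right) 117 = 134 \cdot 117 = 15678$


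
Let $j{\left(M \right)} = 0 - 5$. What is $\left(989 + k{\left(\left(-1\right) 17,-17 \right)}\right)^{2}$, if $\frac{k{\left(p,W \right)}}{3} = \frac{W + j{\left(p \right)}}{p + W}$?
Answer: $\frac{283787716}{289} \approx 9.8196 \cdot 10^{5}$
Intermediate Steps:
$j{\left(M \right)} = -5$ ($j{\left(M \right)} = 0 - 5 = -5$)
$k{\left(p,W \right)} = \frac{3 \left(-5 + W\right)}{W + p}$ ($k{\left(p,W \right)} = 3 \frac{W - 5}{p + W} = 3 \frac{-5 + W}{W + p} = \frac{3 \left(-5 + W\right)}{W + p}$)
$\left(989 + k{\left(\left(-1\right) 17,-17 \right)}\right)^{2} = \left(989 + \frac{3 \left(-5 - 17\right)}{-17 - 17}\right)^{2} = \left(989 + 3 \frac{1}{-17 - 17} \left(-22\right)\right)^{2} = \left(989 + 3 \frac{1}{-34} \left(-22\right)\right)^{2} = \left(989 + 3 \left(- \frac{1}{34}\right) \left(-22\right)\right)^{2} = \left(989 + \frac{33}{17}\right)^{2} = \left(\frac{16846}{17}\right)^{2} = \frac{283787716}{289}$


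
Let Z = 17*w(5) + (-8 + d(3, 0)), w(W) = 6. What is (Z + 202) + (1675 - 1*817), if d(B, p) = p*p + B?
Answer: 1157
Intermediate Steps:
d(B, p) = B + p² (d(B, p) = p² + B = B + p²)
Z = 97 (Z = 17*6 + (-8 + (3 + 0²)) = 102 + (-8 + (3 + 0)) = 102 + (-8 + 3) = 102 - 5 = 97)
(Z + 202) + (1675 - 1*817) = (97 + 202) + (1675 - 1*817) = 299 + (1675 - 817) = 299 + 858 = 1157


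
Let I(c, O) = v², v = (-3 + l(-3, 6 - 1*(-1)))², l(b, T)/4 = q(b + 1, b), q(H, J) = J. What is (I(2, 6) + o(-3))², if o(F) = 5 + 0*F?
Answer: 2563396900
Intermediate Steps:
l(b, T) = 4*b
o(F) = 5 (o(F) = 5 + 0 = 5)
v = 225 (v = (-3 + 4*(-3))² = (-3 - 12)² = (-15)² = 225)
I(c, O) = 50625 (I(c, O) = 225² = 50625)
(I(2, 6) + o(-3))² = (50625 + 5)² = 50630² = 2563396900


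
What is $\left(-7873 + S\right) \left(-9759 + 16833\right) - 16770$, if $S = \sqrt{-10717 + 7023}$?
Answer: $-55710372 + 7074 i \sqrt{3694} \approx -5.571 \cdot 10^{7} + 4.2995 \cdot 10^{5} i$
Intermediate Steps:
$S = i \sqrt{3694}$ ($S = \sqrt{-3694} = i \sqrt{3694} \approx 60.778 i$)
$\left(-7873 + S\right) \left(-9759 + 16833\right) - 16770 = \left(-7873 + i \sqrt{3694}\right) \left(-9759 + 16833\right) - 16770 = \left(-7873 + i \sqrt{3694}\right) 7074 - 16770 = \left(-55693602 + 7074 i \sqrt{3694}\right) - 16770 = -55710372 + 7074 i \sqrt{3694}$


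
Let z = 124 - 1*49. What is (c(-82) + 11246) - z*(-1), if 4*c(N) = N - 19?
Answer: 45183/4 ≈ 11296.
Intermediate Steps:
z = 75 (z = 124 - 49 = 75)
c(N) = -19/4 + N/4 (c(N) = (N - 19)/4 = (-19 + N)/4 = -19/4 + N/4)
(c(-82) + 11246) - z*(-1) = ((-19/4 + (¼)*(-82)) + 11246) - 75*(-1) = ((-19/4 - 41/2) + 11246) - 1*(-75) = (-101/4 + 11246) + 75 = 44883/4 + 75 = 45183/4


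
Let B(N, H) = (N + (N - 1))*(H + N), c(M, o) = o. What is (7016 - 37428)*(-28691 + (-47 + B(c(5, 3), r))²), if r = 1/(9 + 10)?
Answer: 303932722904/361 ≈ 8.4192e+8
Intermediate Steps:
r = 1/19 ≈ 0.052632
B(N, H) = (-1 + 2*N)*(H + N) (B(N, H) = (N + (-1 + N))*(H + N) = (-1 + 2*N)*(H + N))
(7016 - 37428)*(-28691 + (-47 + B(c(5, 3), r))²) = (7016 - 37428)*(-28691 + (-47 + (-1*1/19 - 1*3 + 2*3² + 2*(1/19)*3))²) = -30412*(-28691 + (-47 + (-1/19 - 3 + 2*9 + 6/19))²) = -30412*(-28691 + (-47 + (-1/19 - 3 + 18 + 6/19))²) = -30412*(-28691 + (-47 + 290/19)²) = -30412*(-28691 + (-603/19)²) = -30412*(-28691 + 363609/361) = -30412*(-9993842/361) = 303932722904/361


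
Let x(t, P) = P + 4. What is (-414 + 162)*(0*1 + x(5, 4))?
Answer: -2016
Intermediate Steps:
x(t, P) = 4 + P
(-414 + 162)*(0*1 + x(5, 4)) = (-414 + 162)*(0*1 + (4 + 4)) = -252*(0 + 8) = -252*8 = -2016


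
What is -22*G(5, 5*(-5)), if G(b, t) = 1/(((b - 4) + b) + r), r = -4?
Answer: -11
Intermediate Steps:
G(b, t) = 1/(-8 + 2*b) (G(b, t) = 1/(((b - 4) + b) - 4) = 1/(((-4 + b) + b) - 4) = 1/((-4 + 2*b) - 4) = 1/(-8 + 2*b))
-22*G(5, 5*(-5)) = -11/(-4 + 5) = -11/1 = -11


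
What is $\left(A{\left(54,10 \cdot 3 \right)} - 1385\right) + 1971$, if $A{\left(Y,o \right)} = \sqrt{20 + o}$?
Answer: $586 + 5 \sqrt{2} \approx 593.07$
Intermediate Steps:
$\left(A{\left(54,10 \cdot 3 \right)} - 1385\right) + 1971 = \left(\sqrt{20 + 10 \cdot 3} - 1385\right) + 1971 = \left(\sqrt{20 + 30} - 1385\right) + 1971 = \left(\sqrt{50} - 1385\right) + 1971 = \left(5 \sqrt{2} - 1385\right) + 1971 = \left(-1385 + 5 \sqrt{2}\right) + 1971 = 586 + 5 \sqrt{2}$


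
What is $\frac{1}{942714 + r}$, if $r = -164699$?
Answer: $\frac{1}{778015} \approx 1.2853 \cdot 10^{-6}$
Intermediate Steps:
$\frac{1}{942714 + r} = \frac{1}{942714 - 164699} = \frac{1}{778015}$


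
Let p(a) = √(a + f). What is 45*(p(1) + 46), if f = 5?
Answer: 2070 + 45*√6 ≈ 2180.2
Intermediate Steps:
p(a) = √(5 + a) (p(a) = √(a + 5) = √(5 + a))
45*(p(1) + 46) = 45*(√(5 + 1) + 46) = 45*(√6 + 46) = 45*(46 + √6) = 2070 + 45*√6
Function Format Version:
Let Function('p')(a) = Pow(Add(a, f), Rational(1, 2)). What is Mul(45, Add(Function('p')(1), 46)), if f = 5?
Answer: Add(2070, Mul(45, Pow(6, Rational(1, 2)))) ≈ 2180.2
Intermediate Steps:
Function('p')(a) = Pow(Add(5, a), Rational(1, 2)) (Function('p')(a) = Pow(Add(a, 5), Rational(1, 2)) = Pow(Add(5, a), Rational(1, 2)))
Mul(45, Add(Function('p')(1), 46)) = Mul(45, Add(Pow(Add(5, 1), Rational(1, 2)), 46)) = Mul(45, Add(Pow(6, Rational(1, 2)), 46)) = Mul(45, Add(46, Pow(6, Rational(1, 2)))) = Add(2070, Mul(45, Pow(6, Rational(1, 2))))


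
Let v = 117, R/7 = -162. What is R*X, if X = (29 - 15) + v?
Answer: -148554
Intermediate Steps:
R = -1134 (R = 7*(-162) = -1134)
X = 131 (X = (29 - 15) + 117 = 14 + 117 = 131)
R*X = -1134*131 = -148554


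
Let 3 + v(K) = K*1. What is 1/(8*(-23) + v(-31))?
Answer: -1/218 ≈ -0.0045872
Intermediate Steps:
v(K) = -3 + K (v(K) = -3 + K*1 = -3 + K)
1/(8*(-23) + v(-31)) = 1/(8*(-23) + (-3 - 31)) = 1/(-184 - 34) = 1/(-218) = -1/218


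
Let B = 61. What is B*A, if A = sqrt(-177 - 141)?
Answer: 61*I*sqrt(318) ≈ 1087.8*I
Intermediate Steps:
A = I*sqrt(318) (A = sqrt(-318) = I*sqrt(318) ≈ 17.833*I)
B*A = 61*(I*sqrt(318)) = 61*I*sqrt(318)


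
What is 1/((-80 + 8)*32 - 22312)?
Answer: -1/24616 ≈ -4.0624e-5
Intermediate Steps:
1/((-80 + 8)*32 - 22312) = 1/(-72*32 - 22312) = 1/(-2304 - 22312) = 1/(-24616) = -1/24616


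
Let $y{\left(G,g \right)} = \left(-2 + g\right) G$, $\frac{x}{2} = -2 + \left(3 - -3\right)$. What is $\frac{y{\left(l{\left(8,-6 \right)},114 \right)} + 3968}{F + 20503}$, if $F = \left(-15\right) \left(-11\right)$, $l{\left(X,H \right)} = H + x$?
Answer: $\frac{1048}{5167} \approx 0.20283$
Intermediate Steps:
$x = 8$ ($x = 2 \left(-2 + \left(3 - -3\right)\right) = 2 \left(-2 + \left(3 + 3\right)\right) = 2 \left(-2 + 6\right) = 2 \cdot 4 = 8$)
$l{\left(X,H \right)} = 8 + H$ ($l{\left(X,H \right)} = H + 8 = 8 + H$)
$F = 165$
$y{\left(G,g \right)} = G \left(-2 + g\right)$
$\frac{y{\left(l{\left(8,-6 \right)},114 \right)} + 3968}{F + 20503} = \frac{\left(8 - 6\right) \left(-2 + 114\right) + 3968}{165 + 20503} = \frac{2 \cdot 112 + 3968}{20668} = \left(224 + 3968\right) \frac{1}{20668} = 4192 \cdot \frac{1}{20668} = \frac{1048}{5167}$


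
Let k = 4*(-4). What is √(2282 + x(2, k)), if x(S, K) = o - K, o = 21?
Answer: √2319 ≈ 48.156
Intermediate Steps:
k = -16
x(S, K) = 21 - K
√(2282 + x(2, k)) = √(2282 + (21 - 1*(-16))) = √(2282 + (21 + 16)) = √(2282 + 37) = √2319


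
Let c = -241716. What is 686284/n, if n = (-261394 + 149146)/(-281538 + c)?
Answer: 14962535339/4677 ≈ 3.1992e+6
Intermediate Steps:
n = 18708/87209 (n = (-261394 + 149146)/(-281538 - 241716) = -112248/(-523254) = -112248*(-1/523254) = 18708/87209 ≈ 0.21452)
686284/n = 686284/(18708/87209) = 686284*(87209/18708) = 14962535339/4677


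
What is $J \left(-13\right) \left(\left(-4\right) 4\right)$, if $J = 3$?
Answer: $624$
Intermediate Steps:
$J \left(-13\right) \left(\left(-4\right) 4\right) = 3 \left(-13\right) \left(\left(-4\right) 4\right) = \left(-39\right) \left(-16\right) = 624$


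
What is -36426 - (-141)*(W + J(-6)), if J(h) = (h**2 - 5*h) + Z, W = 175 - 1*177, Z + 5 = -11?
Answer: -29658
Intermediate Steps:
Z = -16 (Z = -5 - 11 = -16)
W = -2 (W = 175 - 177 = -2)
J(h) = -16 + h**2 - 5*h (J(h) = (h**2 - 5*h) - 16 = -16 + h**2 - 5*h)
-36426 - (-141)*(W + J(-6)) = -36426 - (-141)*(-2 + (-16 + (-6)**2 - 5*(-6))) = -36426 - (-141)*(-2 + (-16 + 36 + 30)) = -36426 - (-141)*(-2 + 50) = -36426 - (-141)*48 = -36426 - 1*(-6768) = -36426 + 6768 = -29658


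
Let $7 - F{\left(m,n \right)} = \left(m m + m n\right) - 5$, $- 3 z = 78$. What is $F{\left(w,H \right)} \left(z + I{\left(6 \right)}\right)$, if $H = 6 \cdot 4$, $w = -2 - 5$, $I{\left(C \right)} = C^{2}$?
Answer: $1310$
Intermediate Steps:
$z = -26$ ($z = \left(- \frac{1}{3}\right) 78 = -26$)
$w = -7$
$H = 24$
$F{\left(m,n \right)} = 12 - m^{2} - m n$ ($F{\left(m,n \right)} = 7 - \left(\left(m m + m n\right) - 5\right) = 7 - \left(\left(m^{2} + m n\right) - 5\right) = 7 - \left(-5 + m^{2} + m n\right) = 12 - m^{2} - m n$)
$F{\left(w,H \right)} \left(z + I{\left(6 \right)}\right) = \left(12 - \left(-7\right)^{2} - \left(-7\right) 24\right) \left(-26 + 6^{2}\right) = \left(12 - 49 + 168\right) \left(-26 + 36\right) = \left(12 - 49 + 168\right) 10 = 131 \cdot 10 = 1310$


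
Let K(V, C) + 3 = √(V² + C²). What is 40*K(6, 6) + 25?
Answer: -95 + 240*√2 ≈ 244.41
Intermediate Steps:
K(V, C) = -3 + √(C² + V²) (K(V, C) = -3 + √(V² + C²) = -3 + √(C² + V²))
40*K(6, 6) + 25 = 40*(-3 + √(6² + 6²)) + 25 = 40*(-3 + √(36 + 36)) + 25 = 40*(-3 + √72) + 25 = 40*(-3 + 6*√2) + 25 = (-120 + 240*√2) + 25 = -95 + 240*√2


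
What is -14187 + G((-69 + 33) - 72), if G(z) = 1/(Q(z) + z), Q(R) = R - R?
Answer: -1532197/108 ≈ -14187.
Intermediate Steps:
Q(R) = 0
G(z) = 1/z (G(z) = 1/(0 + z) = 1/z)
-14187 + G((-69 + 33) - 72) = -14187 + 1/((-69 + 33) - 72) = -14187 + 1/(-36 - 72) = -14187 + 1/(-108) = -14187 - 1/108 = -1532197/108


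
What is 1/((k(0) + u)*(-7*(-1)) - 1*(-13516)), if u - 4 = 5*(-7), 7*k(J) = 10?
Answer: 1/13309 ≈ 7.5137e-5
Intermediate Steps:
k(J) = 10/7 (k(J) = (1/7)*10 = 10/7)
u = -31 (u = 4 + 5*(-7) = 4 - 35 = -31)
1/((k(0) + u)*(-7*(-1)) - 1*(-13516)) = 1/((10/7 - 31)*(-7*(-1)) - 1*(-13516)) = 1/(-207/7*7 + 13516) = 1/(-207 + 13516) = 1/13309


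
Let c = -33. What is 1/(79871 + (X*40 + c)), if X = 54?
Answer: 1/81998 ≈ 1.2195e-5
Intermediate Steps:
1/(79871 + (X*40 + c)) = 1/(79871 + (54*40 - 33)) = 1/(79871 + (2160 - 33)) = 1/(79871 + 2127) = 1/81998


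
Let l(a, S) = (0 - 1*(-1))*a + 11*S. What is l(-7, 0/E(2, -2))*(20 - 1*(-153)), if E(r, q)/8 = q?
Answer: -1211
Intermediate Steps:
E(r, q) = 8*q
l(a, S) = a + 11*S (l(a, S) = (0 + 1)*a + 11*S = 1*a + 11*S = a + 11*S)
l(-7, 0/E(2, -2))*(20 - 1*(-153)) = (-7 + 11*(0/((8*(-2)))))*(20 - 1*(-153)) = (-7 + 11*(0/(-16)))*(20 + 153) = (-7 + 11*(0*(-1/16)))*173 = (-7 + 11*0)*173 = (-7 + 0)*173 = -7*173 = -1211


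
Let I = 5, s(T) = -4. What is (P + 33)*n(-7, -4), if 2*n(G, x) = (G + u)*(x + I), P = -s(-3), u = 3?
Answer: -74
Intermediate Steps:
P = 4 (P = -1*(-4) = 4)
n(G, x) = (3 + G)*(5 + x)/2 (n(G, x) = ((G + 3)*(x + 5))/2 = ((3 + G)*(5 + x))/2 = (3 + G)*(5 + x)/2)
(P + 33)*n(-7, -4) = (4 + 33)*(15/2 + (3/2)*(-4) + (5/2)*(-7) + (½)*(-7)*(-4)) = 37*(15/2 - 6 - 35/2 + 14) = 37*(-2) = -74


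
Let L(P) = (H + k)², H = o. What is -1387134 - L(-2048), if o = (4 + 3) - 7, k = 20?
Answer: -1387534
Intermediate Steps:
o = 0 (o = 7 - 7 = 0)
H = 0
L(P) = 400 (L(P) = (0 + 20)² = 20² = 400)
-1387134 - L(-2048) = -1387134 - 1*400 = -1387134 - 400 = -1387534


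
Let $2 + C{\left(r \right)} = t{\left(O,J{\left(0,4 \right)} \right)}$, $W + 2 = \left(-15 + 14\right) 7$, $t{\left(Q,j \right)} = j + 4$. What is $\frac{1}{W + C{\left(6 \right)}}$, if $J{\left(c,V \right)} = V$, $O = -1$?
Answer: $- \frac{1}{3} \approx -0.33333$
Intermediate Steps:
$t{\left(Q,j \right)} = 4 + j$
$W = -9$ ($W = -2 + \left(-15 + 14\right) 7 = -2 - 7 = -9$)
$C{\left(r \right)} = 6$ ($C{\left(r \right)} = -2 + \left(4 + 4\right) = -2 + 8 = 6$)
$\frac{1}{W + C{\left(6 \right)}} = \frac{1}{-9 + 6} = \frac{1}{-3} = - \frac{1}{3}$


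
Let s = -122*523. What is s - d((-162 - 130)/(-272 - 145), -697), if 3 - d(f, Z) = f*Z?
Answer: -26811877/417 ≈ -64297.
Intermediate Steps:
d(f, Z) = 3 - Z*f (d(f, Z) = 3 - f*Z = 3 - Z*f)
s = -63806
s - d((-162 - 130)/(-272 - 145), -697) = -63806 - (3 - 1*(-697)*(-162 - 130)/(-272 - 145)) = -63806 - (3 - 1*(-697)*(-292/(-417))) = -63806 - (3 - 1*(-697)*(-292*(-1/417))) = -63806 - (3 - 1*(-697)*292/417) = -63806 - (3 + 203524/417) = -63806 - 1*204775/417 = -63806 - 204775/417 = -26811877/417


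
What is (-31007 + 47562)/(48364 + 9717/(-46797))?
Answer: 258241445/754426797 ≈ 0.34230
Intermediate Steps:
(-31007 + 47562)/(48364 + 9717/(-46797)) = 16555/(48364 + 9717*(-1/46797)) = 16555/(48364 - 3239/15599) = 16555/(754426797/15599) = 16555*(15599/754426797) = 258241445/754426797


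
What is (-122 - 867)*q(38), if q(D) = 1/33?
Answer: -989/33 ≈ -29.970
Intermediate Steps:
q(D) = 1/33
(-122 - 867)*q(38) = (-122 - 867)*(1/33) = -989*1/33 = -989/33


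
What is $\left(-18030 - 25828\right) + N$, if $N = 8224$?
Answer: $-35634$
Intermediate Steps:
$\left(-18030 - 25828\right) + N = \left(-18030 - 25828\right) + 8224 = -43858 + 8224 = -35634$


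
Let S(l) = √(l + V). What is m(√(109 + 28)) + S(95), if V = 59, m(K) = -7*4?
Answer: -28 + √154 ≈ -15.590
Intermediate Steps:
m(K) = -28
S(l) = √(59 + l) (S(l) = √(l + 59) = √(59 + l))
m(√(109 + 28)) + S(95) = -28 + √(59 + 95) = -28 + √154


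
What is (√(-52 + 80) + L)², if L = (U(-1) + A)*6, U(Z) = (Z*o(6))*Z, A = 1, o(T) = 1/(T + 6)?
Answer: 281/4 + 26*√7 ≈ 139.04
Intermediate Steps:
o(T) = 1/(6 + T)
U(Z) = Z²/12 (U(Z) = (Z/(6 + 6))*Z = (Z/12)*Z = Z²/12)
L = 13/2 (L = ((1/12)*(-1)² + 1)*6 = ((1/12)*1 + 1)*6 = (1/12 + 1)*6 = (13/12)*6 = 13/2 ≈ 6.5000)
(√(-52 + 80) + L)² = (√(-52 + 80) + 13/2)² = (√28 + 13/2)² = (2*√7 + 13/2)² = (13/2 + 2*√7)²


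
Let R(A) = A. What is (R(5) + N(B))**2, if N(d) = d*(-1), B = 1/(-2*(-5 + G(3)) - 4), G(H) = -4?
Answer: 4761/196 ≈ 24.291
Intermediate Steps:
B = 1/14 (B = 1/(-2*(-5 - 4) - 4) = 1/(-2*(-9) - 4) = 1/(18 - 4) = 1/14 ≈ 0.071429)
N(d) = -d
(R(5) + N(B))**2 = (5 - 1*1/14)**2 = (5 - 1/14)**2 = (69/14)**2 = 4761/196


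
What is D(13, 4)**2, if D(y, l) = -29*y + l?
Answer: 139129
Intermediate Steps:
D(y, l) = l - 29*y
D(13, 4)**2 = (4 - 29*13)**2 = (4 - 377)**2 = (-373)**2 = 139129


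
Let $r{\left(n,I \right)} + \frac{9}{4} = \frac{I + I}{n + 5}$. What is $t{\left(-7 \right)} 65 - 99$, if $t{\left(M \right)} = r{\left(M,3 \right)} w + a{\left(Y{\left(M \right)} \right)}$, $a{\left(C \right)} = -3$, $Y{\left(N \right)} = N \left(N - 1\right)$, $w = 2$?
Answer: $- \frac{1953}{2} \approx -976.5$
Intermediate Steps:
$Y{\left(N \right)} = N \left(-1 + N\right)$
$r{\left(n,I \right)} = - \frac{9}{4} + \frac{2 I}{5 + n}$ ($r{\left(n,I \right)} = - \frac{9}{4} + \frac{I + I}{n + 5} = - \frac{9}{4} + \frac{2 I}{5 + n}$)
$t{\left(M \right)} = -3 + \frac{-21 - 9 M}{2 \left(5 + M\right)}$ ($t{\left(M \right)} = \frac{-45 - 9 M + 8 \cdot 3}{4 \left(5 + M\right)} 2 - 3 = \frac{-45 - 9 M + 24}{4 \left(5 + M\right)} 2 - 3 = \frac{-21 - 9 M}{4 \left(5 + M\right)} 2 - 3 = \frac{-21 - 9 M}{2 \left(5 + M\right)} - 3 = -3 + \frac{-21 - 9 M}{2 \left(5 + M\right)}$)
$t{\left(-7 \right)} 65 - 99 = \frac{3 \left(-17 - -35\right)}{2 \left(5 - 7\right)} 65 - 99 = \frac{3 \left(-17 + 35\right)}{2 \left(-2\right)} 65 - 99 = \frac{3}{2} \left(- \frac{1}{2}\right) 18 \cdot 65 - 99 = \left(- \frac{27}{2}\right) 65 - 99 = - \frac{1755}{2} - 99 = - \frac{1953}{2}$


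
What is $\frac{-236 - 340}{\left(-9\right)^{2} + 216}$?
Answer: $- \frac{64}{33} \approx -1.9394$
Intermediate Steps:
$\frac{-236 - 340}{\left(-9\right)^{2} + 216} = - \frac{576}{81 + 216} = - \frac{576}{297} = \left(-576\right) \frac{1}{297} = - \frac{64}{33}$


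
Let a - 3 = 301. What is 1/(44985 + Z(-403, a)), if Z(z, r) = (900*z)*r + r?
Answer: -1/110215511 ≈ -9.0731e-9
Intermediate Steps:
a = 304 (a = 3 + 301 = 304)
Z(z, r) = r + 900*r*z (Z(z, r) = 900*r*z + r = r + 900*r*z)
1/(44985 + Z(-403, a)) = 1/(44985 + 304*(1 + 900*(-403))) = 1/(44985 + 304*(1 - 362700)) = 1/(44985 + 304*(-362699)) = 1/(44985 - 110260496) = 1/(-110215511) = -1/110215511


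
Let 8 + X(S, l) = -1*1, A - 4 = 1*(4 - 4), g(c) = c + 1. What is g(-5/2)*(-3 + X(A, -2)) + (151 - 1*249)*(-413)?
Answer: 40492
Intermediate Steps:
g(c) = 1 + c
A = 4 (A = 4 + 1*(4 - 4) = 4 + 1*0 = 4 + 0 = 4)
X(S, l) = -9 (X(S, l) = -8 - 1*1 = -8 - 1 = -9)
g(-5/2)*(-3 + X(A, -2)) + (151 - 1*249)*(-413) = (1 - 5/2)*(-3 - 9) + (151 - 1*249)*(-413) = (1 - 5*½)*(-12) + (151 - 249)*(-413) = (1 - 5/2)*(-12) - 98*(-413) = -3/2*(-12) + 40474 = 18 + 40474 = 40492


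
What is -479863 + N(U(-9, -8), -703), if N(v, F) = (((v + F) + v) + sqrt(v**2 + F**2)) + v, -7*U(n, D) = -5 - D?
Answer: -3363971/7 + 25*sqrt(38746)/7 ≈ -4.7986e+5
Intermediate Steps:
U(n, D) = 5/7 + D/7 (U(n, D) = -(-5 - D)/7 = 5/7 + D/7)
N(v, F) = F + sqrt(F**2 + v**2) + 3*v (N(v, F) = (((F + v) + v) + sqrt(F**2 + v**2)) + v = ((F + 2*v) + sqrt(F**2 + v**2)) + v = (F + sqrt(F**2 + v**2) + 2*v) + v = F + sqrt(F**2 + v**2) + 3*v)
-479863 + N(U(-9, -8), -703) = -479863 + (-703 + sqrt((-703)**2 + (5/7 + (1/7)*(-8))**2) + 3*(5/7 + (1/7)*(-8))) = -479863 + (-703 + sqrt(494209 + (5/7 - 8/7)**2) + 3*(5/7 - 8/7)) = -479863 + (-703 + sqrt(494209 + (-3/7)**2) + 3*(-3/7)) = -479863 + (-703 + sqrt(494209 + 9/49) - 9/7) = -479863 + (-703 + sqrt(24216250/49) - 9/7) = -479863 + (-703 + 25*sqrt(38746)/7 - 9/7) = -479863 + (-4930/7 + 25*sqrt(38746)/7) = -3363971/7 + 25*sqrt(38746)/7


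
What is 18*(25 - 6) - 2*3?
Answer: 336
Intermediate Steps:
18*(25 - 6) - 2*3 = 18*19 - 6 = 342 - 6 = 336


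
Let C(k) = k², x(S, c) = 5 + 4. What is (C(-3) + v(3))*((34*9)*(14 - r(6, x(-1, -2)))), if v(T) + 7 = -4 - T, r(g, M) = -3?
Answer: -26010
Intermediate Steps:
x(S, c) = 9
v(T) = -11 - T (v(T) = -7 + (-4 - T) = -11 - T)
(C(-3) + v(3))*((34*9)*(14 - r(6, x(-1, -2)))) = ((-3)² + (-11 - 1*3))*((34*9)*(14 - 1*(-3))) = (9 + (-11 - 3))*(306*(14 + 3)) = (9 - 14)*(306*17) = -5*5202 = -26010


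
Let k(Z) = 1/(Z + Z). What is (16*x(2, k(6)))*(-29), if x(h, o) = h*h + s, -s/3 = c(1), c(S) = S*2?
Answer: 928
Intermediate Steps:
c(S) = 2*S
k(Z) = 1/(2*Z)
s = -6 ≈ -6.0000
x(h, o) = -6 + h**2 (x(h, o) = h*h - 6 = h**2 - 6 = -6 + h**2)
(16*x(2, k(6)))*(-29) = (16*(-6 + 2**2))*(-29) = (16*(-6 + 4))*(-29) = (16*(-2))*(-29) = -32*(-29) = 928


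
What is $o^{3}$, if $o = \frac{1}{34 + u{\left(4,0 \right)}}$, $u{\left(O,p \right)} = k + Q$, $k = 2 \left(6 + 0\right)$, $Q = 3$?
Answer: $\frac{1}{117649} \approx 8.4999 \cdot 10^{-6}$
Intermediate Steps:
$k = 12$ ($k = 2 \cdot 6 = 12$)
$u{\left(O,p \right)} = 15$ ($u{\left(O,p \right)} = 12 + 3 = 15$)
$o = \frac{1}{49}$ ($o = \frac{1}{34 + 15} = \frac{1}{49} \approx 0.020408$)
$o^{3} = \left(\frac{1}{49}\right)^{3} = \frac{1}{117649}$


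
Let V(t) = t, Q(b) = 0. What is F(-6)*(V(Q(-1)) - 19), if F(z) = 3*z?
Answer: 342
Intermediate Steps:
F(-6)*(V(Q(-1)) - 19) = (3*(-6))*(0 - 19) = -18*(-19) = 342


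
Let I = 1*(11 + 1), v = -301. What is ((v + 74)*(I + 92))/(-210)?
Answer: 11804/105 ≈ 112.42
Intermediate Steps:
I = 12 (I = 1*12 = 12)
((v + 74)*(I + 92))/(-210) = ((-301 + 74)*(12 + 92))/(-210) = -227*104*(-1/210) = -23608*(-1/210) = 11804/105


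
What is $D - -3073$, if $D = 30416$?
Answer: $33489$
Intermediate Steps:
$D - -3073 = 30416 - -3073 = 30416 + \left(-17347 + 20420\right) = 30416 + 3073 = 33489$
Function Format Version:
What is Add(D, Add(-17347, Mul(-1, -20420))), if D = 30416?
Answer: 33489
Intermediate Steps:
Add(D, Add(-17347, Mul(-1, -20420))) = Add(30416, Add(-17347, Mul(-1, -20420))) = Add(30416, Add(-17347, 20420)) = Add(30416, 3073) = 33489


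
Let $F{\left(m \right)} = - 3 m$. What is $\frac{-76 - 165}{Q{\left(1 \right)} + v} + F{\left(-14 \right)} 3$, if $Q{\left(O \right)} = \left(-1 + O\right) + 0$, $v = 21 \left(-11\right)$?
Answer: $\frac{29347}{231} \approx 127.04$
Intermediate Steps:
$v = -231$
$Q{\left(O \right)} = -1 + O$
$\frac{-76 - 165}{Q{\left(1 \right)} + v} + F{\left(-14 \right)} 3 = \frac{-76 - 165}{\left(-1 + 1\right) - 231} + \left(-3\right) \left(-14\right) 3 = - \frac{241}{0 - 231} + 42 \cdot 3 = - \frac{241}{-231} + 126 = \left(-241\right) \left(- \frac{1}{231}\right) + 126 = \frac{241}{231} + 126 = \frac{29347}{231}$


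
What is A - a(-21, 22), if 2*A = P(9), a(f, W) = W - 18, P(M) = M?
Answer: ½ ≈ 0.50000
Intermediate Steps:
a(f, W) = -18 + W
A = 9/2 (A = (½)*9 = 9/2 ≈ 4.5000)
A - a(-21, 22) = 9/2 - (-18 + 22) = 9/2 - 1*4 = 9/2 - 4 = ½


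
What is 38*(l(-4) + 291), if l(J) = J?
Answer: 10906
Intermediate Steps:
38*(l(-4) + 291) = 38*(-4 + 291) = 38*287 = 10906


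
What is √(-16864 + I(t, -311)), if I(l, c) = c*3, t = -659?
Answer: 37*I*√13 ≈ 133.41*I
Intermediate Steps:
I(l, c) = 3*c
√(-16864 + I(t, -311)) = √(-16864 + 3*(-311)) = √(-16864 - 933) = √(-17797) = 37*I*√13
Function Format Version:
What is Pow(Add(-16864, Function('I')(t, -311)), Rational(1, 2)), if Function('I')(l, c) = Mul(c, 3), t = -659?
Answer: Mul(37, I, Pow(13, Rational(1, 2))) ≈ Mul(133.41, I)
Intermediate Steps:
Function('I')(l, c) = Mul(3, c)
Pow(Add(-16864, Function('I')(t, -311)), Rational(1, 2)) = Pow(Add(-16864, Mul(3, -311)), Rational(1, 2)) = Pow(Add(-16864, -933), Rational(1, 2)) = Pow(-17797, Rational(1, 2)) = Mul(37, I, Pow(13, Rational(1, 2)))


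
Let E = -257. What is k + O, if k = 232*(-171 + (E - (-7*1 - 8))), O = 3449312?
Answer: 3353496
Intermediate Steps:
k = -95816 (k = 232*(-171 + (-257 - (-7*1 - 8))) = 232*(-171 + (-257 - (-7 - 8))) = 232*(-171 + (-257 - 1*(-15))) = 232*(-171 + (-257 + 15)) = 232*(-171 - 242) = 232*(-413) = -95816)
k + O = -95816 + 3449312 = 3353496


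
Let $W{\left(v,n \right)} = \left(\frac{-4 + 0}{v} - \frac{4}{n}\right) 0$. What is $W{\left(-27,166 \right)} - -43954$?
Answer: $43954$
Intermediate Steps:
$W{\left(v,n \right)} = 0$ ($W{\left(v,n \right)} = \left(- \frac{4}{v} - \frac{4}{n}\right) 0 = \left(- \frac{4}{n} - \frac{4}{v}\right) 0 = 0$)
$W{\left(-27,166 \right)} - -43954 = 0 - -43954 = 0 + 43954 = 43954$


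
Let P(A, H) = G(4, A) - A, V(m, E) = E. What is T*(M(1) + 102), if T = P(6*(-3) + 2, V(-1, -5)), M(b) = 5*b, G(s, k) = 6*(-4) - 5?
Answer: -1391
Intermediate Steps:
G(s, k) = -29 (G(s, k) = -24 - 5 = -29)
P(A, H) = -29 - A
T = -13 (T = -29 - (6*(-3) + 2) = -29 - (-18 + 2) = -29 - 1*(-16) = -29 + 16 = -13)
T*(M(1) + 102) = -13*(5*1 + 102) = -13*(5 + 102) = -13*107 = -1391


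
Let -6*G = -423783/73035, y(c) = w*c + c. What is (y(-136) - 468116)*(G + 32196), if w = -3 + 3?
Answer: -40781375886578/2705 ≈ -1.5076e+10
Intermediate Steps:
w = 0
y(c) = c (y(c) = 0*c + c = 0 + c = c)
G = 47087/48690 (G = -(-141261)/(2*73035) = -1/6*(-47087/8115) = 47087/48690 ≈ 0.96708)
(y(-136) - 468116)*(G + 32196) = (-136 - 468116)*(47087/48690 + 32196) = -468252*1567670327/48690 = -40781375886578/2705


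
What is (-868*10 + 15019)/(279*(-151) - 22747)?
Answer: -6339/64876 ≈ -0.097709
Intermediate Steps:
(-868*10 + 15019)/(279*(-151) - 22747) = (-8680 + 15019)/(-42129 - 22747) = 6339/(-64876) = 6339*(-1/64876) = -6339/64876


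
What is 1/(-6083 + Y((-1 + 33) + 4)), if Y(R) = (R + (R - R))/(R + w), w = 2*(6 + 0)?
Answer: -4/24329 ≈ -0.00016441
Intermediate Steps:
w = 12 (w = 2*6 = 12)
Y(R) = R/(12 + R) (Y(R) = (R + (R - R))/(R + 12) = (R + 0)/(12 + R) = R/(12 + R))
1/(-6083 + Y((-1 + 33) + 4)) = 1/(-6083 + ((-1 + 33) + 4)/(12 + ((-1 + 33) + 4))) = 1/(-6083 + (32 + 4)/(12 + (32 + 4))) = 1/(-6083 + 36/(12 + 36)) = 1/(-6083 + 36/48) = 1/(-6083 + 36*(1/48)) = 1/(-6083 + ¾) = 1/(-24329/4) = -4/24329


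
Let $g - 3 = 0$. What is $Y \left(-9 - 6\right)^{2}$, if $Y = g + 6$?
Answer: $2025$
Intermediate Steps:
$g = 3$ ($g = 3 + 0 = 3$)
$Y = 9$ ($Y = 3 + 6 = 9$)
$Y \left(-9 - 6\right)^{2} = 9 \left(-9 - 6\right)^{2} = 9 \left(-15\right)^{2} = 9 \cdot 225 = 2025$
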